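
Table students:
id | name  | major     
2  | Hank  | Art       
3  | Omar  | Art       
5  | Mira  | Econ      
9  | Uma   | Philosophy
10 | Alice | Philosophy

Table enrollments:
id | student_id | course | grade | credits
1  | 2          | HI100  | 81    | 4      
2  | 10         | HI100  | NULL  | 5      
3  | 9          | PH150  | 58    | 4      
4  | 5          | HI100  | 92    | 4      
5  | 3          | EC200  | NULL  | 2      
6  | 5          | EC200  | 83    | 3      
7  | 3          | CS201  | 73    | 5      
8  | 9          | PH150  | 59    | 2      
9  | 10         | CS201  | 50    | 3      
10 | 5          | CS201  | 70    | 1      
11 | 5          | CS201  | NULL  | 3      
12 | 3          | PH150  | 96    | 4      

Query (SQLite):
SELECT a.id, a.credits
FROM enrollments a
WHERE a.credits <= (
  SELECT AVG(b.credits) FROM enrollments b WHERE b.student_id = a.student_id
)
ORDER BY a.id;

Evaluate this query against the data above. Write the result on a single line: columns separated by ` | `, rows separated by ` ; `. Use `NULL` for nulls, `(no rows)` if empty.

1 | 4 ; 5 | 2 ; 8 | 2 ; 9 | 3 ; 10 | 1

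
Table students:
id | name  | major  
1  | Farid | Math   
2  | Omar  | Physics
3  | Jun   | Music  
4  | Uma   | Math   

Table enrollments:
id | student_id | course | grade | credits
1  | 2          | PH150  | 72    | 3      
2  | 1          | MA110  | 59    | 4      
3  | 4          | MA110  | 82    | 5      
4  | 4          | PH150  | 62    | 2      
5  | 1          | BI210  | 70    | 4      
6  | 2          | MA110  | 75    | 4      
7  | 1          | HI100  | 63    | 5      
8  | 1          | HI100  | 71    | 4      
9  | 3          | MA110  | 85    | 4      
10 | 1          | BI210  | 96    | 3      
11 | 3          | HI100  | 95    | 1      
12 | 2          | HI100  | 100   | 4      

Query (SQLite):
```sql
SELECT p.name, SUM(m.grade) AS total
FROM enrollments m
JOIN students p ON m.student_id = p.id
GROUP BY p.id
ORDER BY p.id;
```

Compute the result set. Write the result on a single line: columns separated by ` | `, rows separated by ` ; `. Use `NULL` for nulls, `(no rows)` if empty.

Join each enrollments row to its students via student_id.
Group joined rows by students.id; compute SUM(m.grade) per group.
  1: ids {2, 5, 7, 8, 10} → SUM(m.grade)=359
  2: ids {1, 6, 12} → SUM(m.grade)=247
  3: ids {9, 11} → SUM(m.grade)=180
  4: ids {3, 4} → SUM(m.grade)=144

Farid | 359 ; Omar | 247 ; Jun | 180 ; Uma | 144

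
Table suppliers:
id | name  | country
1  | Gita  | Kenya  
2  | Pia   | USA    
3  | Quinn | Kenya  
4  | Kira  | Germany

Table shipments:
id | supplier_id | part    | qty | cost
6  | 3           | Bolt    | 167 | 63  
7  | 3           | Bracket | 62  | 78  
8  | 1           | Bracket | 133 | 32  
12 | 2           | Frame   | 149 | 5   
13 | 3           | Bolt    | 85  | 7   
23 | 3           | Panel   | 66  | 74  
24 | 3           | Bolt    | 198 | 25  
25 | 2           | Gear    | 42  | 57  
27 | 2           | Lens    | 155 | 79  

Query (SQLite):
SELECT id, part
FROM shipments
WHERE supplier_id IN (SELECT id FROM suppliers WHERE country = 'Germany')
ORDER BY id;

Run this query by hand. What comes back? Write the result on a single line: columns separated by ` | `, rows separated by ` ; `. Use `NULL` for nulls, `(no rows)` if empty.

(no rows)

Inner query: suppliers.id where country = 'Germany'.
Outer: keep shipments rows whose supplier_id is in that set.
Inner query → {4}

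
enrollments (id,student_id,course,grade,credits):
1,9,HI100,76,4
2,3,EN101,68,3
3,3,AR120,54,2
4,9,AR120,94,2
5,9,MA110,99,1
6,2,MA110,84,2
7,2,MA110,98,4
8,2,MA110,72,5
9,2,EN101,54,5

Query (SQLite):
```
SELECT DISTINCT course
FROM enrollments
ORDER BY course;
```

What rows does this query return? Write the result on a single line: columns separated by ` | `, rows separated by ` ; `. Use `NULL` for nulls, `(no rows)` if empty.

AR120 ; EN101 ; HI100 ; MA110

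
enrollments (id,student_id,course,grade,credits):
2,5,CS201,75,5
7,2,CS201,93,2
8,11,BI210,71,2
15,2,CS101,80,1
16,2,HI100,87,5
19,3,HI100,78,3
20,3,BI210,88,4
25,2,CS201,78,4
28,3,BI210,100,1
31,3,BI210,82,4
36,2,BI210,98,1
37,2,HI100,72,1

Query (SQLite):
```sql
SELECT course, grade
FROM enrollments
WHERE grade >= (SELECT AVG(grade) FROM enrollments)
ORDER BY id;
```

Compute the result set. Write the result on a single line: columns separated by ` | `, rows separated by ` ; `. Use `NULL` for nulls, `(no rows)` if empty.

CS201 | 93 ; HI100 | 87 ; BI210 | 88 ; BI210 | 100 ; BI210 | 98

Scalar subquery: AVG(grade) over all enrollments rows = 83.5.
Keep rows where grade >= that value.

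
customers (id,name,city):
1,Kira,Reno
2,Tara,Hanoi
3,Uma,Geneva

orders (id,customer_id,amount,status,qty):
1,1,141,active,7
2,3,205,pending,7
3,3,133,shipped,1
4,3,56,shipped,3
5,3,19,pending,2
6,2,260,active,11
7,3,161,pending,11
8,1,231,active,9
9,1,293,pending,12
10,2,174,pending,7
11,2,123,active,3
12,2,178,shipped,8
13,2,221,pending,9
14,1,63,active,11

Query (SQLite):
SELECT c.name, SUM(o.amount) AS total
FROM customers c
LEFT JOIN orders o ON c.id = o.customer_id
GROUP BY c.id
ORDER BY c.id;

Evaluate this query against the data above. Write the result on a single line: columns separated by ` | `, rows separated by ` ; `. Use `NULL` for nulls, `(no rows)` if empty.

LEFT JOIN keeps every customers row; unmatched ones get NULL for orders columns.
Group by customers.id and compute SUM(o.amount). SUM over an all-NULL group is NULL.
  1: ids {1, 8, 9, 14} → SUM(o.amount)=728
  2: ids {6, 10, 11, 12, 13} → SUM(o.amount)=956
  3: ids {2, 3, 4, 5, 7} → SUM(o.amount)=574

Kira | 728 ; Tara | 956 ; Uma | 574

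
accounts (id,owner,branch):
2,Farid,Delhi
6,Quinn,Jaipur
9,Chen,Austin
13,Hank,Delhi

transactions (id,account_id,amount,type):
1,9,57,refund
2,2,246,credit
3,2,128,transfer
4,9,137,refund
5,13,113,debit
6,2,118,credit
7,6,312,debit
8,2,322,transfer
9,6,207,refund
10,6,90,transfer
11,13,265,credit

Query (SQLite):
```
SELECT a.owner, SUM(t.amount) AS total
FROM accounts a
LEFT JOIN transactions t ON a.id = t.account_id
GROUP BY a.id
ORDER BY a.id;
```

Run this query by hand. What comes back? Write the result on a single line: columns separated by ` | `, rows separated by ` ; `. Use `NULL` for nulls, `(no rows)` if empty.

LEFT JOIN keeps every accounts row; unmatched ones get NULL for transactions columns.
Group by accounts.id and compute SUM(t.amount). SUM over an all-NULL group is NULL.
  2: ids {2, 3, 6, 8} → SUM(t.amount)=814
  6: ids {7, 9, 10} → SUM(t.amount)=609
  9: ids {1, 4} → SUM(t.amount)=194
  13: ids {5, 11} → SUM(t.amount)=378

Farid | 814 ; Quinn | 609 ; Chen | 194 ; Hank | 378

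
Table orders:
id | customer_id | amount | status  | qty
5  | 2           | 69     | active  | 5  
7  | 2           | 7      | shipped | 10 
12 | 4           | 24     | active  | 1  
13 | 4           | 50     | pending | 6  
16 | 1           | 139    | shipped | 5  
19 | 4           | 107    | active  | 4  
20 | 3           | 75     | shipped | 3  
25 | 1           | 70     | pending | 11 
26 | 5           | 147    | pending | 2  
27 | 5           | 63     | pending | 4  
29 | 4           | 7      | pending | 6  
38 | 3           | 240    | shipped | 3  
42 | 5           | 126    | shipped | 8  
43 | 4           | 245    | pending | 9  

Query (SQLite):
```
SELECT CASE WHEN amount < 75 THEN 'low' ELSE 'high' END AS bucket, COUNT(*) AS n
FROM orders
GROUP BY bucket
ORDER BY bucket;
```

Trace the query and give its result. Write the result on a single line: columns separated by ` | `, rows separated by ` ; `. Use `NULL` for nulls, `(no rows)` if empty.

Bucket rows by amount < 75 → 'low' else 'high'; count each bucket.

high | 7 ; low | 7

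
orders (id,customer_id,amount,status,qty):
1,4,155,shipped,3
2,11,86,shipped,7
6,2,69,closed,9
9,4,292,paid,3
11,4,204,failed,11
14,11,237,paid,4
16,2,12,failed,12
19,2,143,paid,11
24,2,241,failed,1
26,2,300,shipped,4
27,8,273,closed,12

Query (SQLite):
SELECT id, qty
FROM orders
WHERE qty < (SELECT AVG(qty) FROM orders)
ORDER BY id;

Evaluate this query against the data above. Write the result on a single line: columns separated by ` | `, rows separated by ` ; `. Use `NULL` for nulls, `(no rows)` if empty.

1 | 3 ; 9 | 3 ; 14 | 4 ; 24 | 1 ; 26 | 4

Scalar subquery: AVG(qty) over all orders rows = 7.0.
Keep rows where qty < that value.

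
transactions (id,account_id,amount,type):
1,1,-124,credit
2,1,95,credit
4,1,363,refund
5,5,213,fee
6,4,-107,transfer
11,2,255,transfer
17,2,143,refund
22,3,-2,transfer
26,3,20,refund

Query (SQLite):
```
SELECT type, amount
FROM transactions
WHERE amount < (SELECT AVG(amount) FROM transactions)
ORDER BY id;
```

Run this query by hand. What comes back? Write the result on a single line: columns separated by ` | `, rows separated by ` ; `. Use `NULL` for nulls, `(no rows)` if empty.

Scalar subquery: AVG(amount) over all transactions rows = 95.111111 (≈; comparison uses full precision).
Keep rows where amount < that value.

credit | -124 ; credit | 95 ; transfer | -107 ; transfer | -2 ; refund | 20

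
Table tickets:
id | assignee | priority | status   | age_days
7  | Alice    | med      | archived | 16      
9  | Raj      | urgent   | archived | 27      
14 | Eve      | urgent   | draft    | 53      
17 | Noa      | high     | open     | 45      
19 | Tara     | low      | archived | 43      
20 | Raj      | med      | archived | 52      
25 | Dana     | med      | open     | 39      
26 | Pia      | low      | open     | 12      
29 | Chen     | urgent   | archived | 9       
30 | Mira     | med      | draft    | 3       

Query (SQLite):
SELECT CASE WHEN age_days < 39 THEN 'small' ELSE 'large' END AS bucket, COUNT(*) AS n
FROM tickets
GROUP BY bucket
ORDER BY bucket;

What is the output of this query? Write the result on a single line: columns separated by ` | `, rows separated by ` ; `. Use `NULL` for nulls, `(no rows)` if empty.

large | 5 ; small | 5

Bucket rows by age_days < 39 → 'small' else 'large'; count each bucket.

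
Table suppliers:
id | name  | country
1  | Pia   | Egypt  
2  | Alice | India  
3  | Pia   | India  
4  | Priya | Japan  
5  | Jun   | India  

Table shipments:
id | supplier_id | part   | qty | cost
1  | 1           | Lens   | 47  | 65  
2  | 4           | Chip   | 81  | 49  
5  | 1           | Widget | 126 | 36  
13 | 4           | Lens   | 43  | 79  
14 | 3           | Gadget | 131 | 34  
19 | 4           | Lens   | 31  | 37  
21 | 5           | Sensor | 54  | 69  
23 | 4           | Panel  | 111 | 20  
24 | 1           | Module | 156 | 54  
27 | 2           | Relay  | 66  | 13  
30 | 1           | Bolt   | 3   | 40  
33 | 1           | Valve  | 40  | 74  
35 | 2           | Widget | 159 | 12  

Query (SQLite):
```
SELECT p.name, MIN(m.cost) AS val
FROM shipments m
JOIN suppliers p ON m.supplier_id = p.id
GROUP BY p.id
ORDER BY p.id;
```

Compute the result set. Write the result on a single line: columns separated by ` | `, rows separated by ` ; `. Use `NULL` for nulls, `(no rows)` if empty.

Join each shipments row to its suppliers via supplier_id.
Group joined rows by suppliers.id; compute MIN(m.cost) per group.
  1: ids {1, 5, 24, 30, 33} → MIN(m.cost)=36
  2: ids {27, 35} → MIN(m.cost)=12
  3: ids {14} → MIN(m.cost)=34
  4: ids {2, 13, 19, 23} → MIN(m.cost)=20
  5: ids {21} → MIN(m.cost)=69

Pia | 36 ; Alice | 12 ; Pia | 34 ; Priya | 20 ; Jun | 69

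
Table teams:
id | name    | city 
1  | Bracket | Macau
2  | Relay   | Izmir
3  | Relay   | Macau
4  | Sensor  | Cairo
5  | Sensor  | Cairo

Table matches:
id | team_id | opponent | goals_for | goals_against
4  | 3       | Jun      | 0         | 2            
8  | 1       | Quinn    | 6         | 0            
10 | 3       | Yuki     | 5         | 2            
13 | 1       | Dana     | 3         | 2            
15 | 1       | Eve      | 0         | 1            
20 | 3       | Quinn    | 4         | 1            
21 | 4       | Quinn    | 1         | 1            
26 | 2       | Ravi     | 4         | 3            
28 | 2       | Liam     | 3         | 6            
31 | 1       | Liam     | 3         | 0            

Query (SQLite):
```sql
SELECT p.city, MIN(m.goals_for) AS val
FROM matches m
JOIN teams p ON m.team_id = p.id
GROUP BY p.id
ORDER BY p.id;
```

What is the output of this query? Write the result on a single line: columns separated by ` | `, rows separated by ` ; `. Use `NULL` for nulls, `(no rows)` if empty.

Join each matches row to its teams via team_id.
Group joined rows by teams.id; compute MIN(m.goals_for) per group.
  1: ids {8, 13, 15, 31} → MIN(m.goals_for)=0
  2: ids {26, 28} → MIN(m.goals_for)=3
  3: ids {4, 10, 20} → MIN(m.goals_for)=0
  4: ids {21} → MIN(m.goals_for)=1

Macau | 0 ; Izmir | 3 ; Macau | 0 ; Cairo | 1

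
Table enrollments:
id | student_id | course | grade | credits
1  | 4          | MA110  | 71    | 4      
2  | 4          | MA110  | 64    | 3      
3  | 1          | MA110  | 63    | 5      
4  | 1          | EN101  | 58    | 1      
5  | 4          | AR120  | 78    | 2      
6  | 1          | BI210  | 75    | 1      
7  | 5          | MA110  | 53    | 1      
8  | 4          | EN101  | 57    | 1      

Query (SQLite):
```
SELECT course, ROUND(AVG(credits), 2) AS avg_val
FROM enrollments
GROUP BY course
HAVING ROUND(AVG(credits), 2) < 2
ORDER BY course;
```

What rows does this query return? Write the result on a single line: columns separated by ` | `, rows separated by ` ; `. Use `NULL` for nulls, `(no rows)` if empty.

Partition enrollments by course; compute ROUND(AVG(credits), 2) within each group.
HAVING: keep groups where ROUND(AVG(credits), 2) < 2.
  AR120: ids {5} → ROUND(AVG(credits), 2)=2
  BI210: ids {6} → ROUND(AVG(credits), 2)=1
  EN101: ids {4, 8} → ROUND(AVG(credits), 2)=1
  MA110: ids {1, 2, 3, 7} → ROUND(AVG(credits), 2)=3.25

BI210 | 1 ; EN101 | 1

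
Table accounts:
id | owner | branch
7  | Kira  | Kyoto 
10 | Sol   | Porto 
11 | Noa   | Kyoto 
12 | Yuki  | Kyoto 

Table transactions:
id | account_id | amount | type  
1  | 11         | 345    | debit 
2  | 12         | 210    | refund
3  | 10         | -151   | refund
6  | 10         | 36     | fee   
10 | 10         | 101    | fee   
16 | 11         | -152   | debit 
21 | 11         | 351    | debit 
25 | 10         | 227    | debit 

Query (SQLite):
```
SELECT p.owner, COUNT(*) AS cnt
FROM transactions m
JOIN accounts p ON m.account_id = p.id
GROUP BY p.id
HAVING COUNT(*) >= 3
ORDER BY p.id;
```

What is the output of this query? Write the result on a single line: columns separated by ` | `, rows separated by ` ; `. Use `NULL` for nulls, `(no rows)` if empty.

Sol | 4 ; Noa | 3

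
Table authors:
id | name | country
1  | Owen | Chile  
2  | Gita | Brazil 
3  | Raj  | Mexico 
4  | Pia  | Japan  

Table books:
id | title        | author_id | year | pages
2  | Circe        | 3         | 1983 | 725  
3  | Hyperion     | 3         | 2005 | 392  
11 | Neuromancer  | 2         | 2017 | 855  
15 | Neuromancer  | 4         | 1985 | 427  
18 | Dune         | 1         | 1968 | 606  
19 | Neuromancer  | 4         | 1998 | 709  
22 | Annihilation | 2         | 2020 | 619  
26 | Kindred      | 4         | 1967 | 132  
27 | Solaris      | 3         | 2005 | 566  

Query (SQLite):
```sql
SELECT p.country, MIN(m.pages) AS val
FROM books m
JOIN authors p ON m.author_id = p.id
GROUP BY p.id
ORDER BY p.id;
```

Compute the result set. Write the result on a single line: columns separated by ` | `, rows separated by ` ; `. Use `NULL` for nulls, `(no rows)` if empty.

Chile | 606 ; Brazil | 619 ; Mexico | 392 ; Japan | 132

Join each books row to its authors via author_id.
Group joined rows by authors.id; compute MIN(m.pages) per group.
  1: ids {18} → MIN(m.pages)=606
  2: ids {11, 22} → MIN(m.pages)=619
  3: ids {2, 3, 27} → MIN(m.pages)=392
  4: ids {15, 19, 26} → MIN(m.pages)=132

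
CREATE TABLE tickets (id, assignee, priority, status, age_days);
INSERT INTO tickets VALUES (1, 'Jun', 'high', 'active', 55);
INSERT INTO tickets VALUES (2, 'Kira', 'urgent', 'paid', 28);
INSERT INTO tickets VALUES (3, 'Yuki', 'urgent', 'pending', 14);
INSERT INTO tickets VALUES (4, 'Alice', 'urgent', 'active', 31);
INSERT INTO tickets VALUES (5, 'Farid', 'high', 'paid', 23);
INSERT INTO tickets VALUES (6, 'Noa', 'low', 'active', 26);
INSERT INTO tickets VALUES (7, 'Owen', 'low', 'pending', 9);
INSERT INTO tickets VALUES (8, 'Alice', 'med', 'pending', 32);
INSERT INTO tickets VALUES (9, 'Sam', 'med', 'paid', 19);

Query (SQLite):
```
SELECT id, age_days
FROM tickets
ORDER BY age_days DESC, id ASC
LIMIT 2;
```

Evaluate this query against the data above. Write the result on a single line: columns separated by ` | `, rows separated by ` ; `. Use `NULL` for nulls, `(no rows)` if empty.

1 | 55 ; 8 | 32

Sort by age_days desc, tiebreak id asc: (55, id=1), (32, id=8), (31, id=4), (28, id=2), (26, id=6) …. Take first 2.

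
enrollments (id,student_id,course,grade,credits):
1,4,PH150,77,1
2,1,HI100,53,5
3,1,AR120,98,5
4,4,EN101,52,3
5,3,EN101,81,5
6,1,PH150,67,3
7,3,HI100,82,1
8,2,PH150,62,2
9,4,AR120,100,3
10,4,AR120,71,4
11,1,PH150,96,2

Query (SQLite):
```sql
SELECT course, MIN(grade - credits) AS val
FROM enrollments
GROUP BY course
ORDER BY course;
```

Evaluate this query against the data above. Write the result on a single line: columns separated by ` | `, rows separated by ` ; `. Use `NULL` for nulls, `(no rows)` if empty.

AR120 | 67 ; EN101 | 49 ; HI100 | 48 ; PH150 | 60

For each row compute grade - credits.
Group by course; take MIN of the expression per group.
  AR120: ids {3, 9, 10} → MIN(grade - credits)=67
  EN101: ids {4, 5} → MIN(grade - credits)=49
  HI100: ids {2, 7} → MIN(grade - credits)=48
  PH150: ids {1, 6, 8, 11} → MIN(grade - credits)=60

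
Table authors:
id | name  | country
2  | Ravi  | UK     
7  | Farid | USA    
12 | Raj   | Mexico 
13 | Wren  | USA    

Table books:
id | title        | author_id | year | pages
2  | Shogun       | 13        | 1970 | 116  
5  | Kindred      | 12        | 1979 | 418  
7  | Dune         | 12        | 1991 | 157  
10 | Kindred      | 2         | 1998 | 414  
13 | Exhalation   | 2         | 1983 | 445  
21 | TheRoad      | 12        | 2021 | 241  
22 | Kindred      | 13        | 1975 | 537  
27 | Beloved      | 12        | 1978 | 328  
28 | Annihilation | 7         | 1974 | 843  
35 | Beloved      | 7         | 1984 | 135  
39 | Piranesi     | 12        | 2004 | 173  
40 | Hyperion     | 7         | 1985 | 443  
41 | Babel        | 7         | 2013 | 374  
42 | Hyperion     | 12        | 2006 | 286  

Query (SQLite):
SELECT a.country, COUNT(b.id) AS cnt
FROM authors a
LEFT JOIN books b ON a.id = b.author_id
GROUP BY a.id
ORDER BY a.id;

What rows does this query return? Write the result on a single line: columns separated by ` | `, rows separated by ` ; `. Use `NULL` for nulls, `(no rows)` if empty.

UK | 2 ; USA | 4 ; Mexico | 6 ; USA | 2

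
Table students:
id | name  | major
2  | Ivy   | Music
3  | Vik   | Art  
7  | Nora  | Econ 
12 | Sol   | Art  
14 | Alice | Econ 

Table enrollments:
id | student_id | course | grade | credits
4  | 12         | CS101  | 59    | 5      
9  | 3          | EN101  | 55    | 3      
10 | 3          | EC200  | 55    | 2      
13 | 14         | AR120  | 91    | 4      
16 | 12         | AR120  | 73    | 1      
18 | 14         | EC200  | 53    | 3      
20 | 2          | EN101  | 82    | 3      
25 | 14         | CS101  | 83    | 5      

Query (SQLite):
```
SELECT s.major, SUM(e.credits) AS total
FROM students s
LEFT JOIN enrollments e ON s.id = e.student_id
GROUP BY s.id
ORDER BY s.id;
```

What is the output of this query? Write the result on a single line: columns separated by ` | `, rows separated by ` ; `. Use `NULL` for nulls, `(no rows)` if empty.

LEFT JOIN keeps every students row; unmatched ones get NULL for enrollments columns.
Group by students.id and compute SUM(e.credits). SUM over an all-NULL group is NULL.
  2: ids {20} → SUM(e.credits)=3
  3: ids {9, 10} → SUM(e.credits)=5
  7: ids {—} → SUM(e.credits)=NULL
  12: ids {4, 16} → SUM(e.credits)=6
  14: ids {13, 18, 25} → SUM(e.credits)=12

Music | 3 ; Art | 5 ; Econ | NULL ; Art | 6 ; Econ | 12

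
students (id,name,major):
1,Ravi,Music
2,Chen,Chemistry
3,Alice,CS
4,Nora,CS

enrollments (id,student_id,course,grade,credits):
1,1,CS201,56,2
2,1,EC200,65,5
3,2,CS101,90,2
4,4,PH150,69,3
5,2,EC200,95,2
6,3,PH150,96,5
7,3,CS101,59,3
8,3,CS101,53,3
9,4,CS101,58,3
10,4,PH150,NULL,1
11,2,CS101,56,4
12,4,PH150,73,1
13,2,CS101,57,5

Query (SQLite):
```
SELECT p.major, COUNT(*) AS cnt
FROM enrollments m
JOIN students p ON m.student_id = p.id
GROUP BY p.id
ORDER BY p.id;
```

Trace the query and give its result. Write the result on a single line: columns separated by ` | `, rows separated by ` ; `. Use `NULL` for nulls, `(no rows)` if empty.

Join each enrollments row to its students via student_id.
Group joined rows by students.id; compute COUNT(*) per group.
  1: ids {1, 2} → COUNT(*)=2
  2: ids {3, 5, 11, 13} → COUNT(*)=4
  3: ids {6, 7, 8} → COUNT(*)=3
  4: ids {4, 9, 10, 12} → COUNT(*)=4

Music | 2 ; Chemistry | 4 ; CS | 3 ; CS | 4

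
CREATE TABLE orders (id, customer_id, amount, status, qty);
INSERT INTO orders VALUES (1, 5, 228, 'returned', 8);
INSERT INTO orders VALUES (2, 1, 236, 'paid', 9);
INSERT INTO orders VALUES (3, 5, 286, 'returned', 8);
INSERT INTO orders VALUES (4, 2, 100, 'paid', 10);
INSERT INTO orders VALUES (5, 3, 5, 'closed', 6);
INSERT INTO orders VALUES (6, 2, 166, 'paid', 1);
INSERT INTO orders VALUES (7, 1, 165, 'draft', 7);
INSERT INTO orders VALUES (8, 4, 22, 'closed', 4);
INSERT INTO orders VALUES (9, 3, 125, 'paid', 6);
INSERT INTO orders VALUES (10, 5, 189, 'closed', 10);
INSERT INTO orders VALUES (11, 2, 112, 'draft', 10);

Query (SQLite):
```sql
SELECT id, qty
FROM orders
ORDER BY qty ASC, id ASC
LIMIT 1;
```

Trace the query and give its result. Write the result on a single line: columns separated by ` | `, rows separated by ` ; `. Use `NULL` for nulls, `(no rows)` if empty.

Sort by qty asc, tiebreak id asc: (1, id=6), (4, id=8), (6, id=5), (6, id=9) …. Take first 1.

6 | 1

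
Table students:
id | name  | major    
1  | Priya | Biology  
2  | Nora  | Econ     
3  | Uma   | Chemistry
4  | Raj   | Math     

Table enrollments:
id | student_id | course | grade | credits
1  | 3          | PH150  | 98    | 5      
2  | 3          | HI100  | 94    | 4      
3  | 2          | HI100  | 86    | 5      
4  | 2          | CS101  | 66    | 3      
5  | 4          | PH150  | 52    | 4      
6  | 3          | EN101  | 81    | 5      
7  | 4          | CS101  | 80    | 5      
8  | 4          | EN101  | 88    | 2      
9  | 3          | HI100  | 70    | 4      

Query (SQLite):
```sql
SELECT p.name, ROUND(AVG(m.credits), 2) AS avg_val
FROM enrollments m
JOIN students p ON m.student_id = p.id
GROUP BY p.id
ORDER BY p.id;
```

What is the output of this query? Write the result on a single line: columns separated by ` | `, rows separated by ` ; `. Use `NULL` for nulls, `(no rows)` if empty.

Join each enrollments row to its students via student_id.
Group joined rows by students.id; compute ROUND(AVG(m.credits), 2) per group.
  2: ids {3, 4} → ROUND(AVG(m.credits), 2)=4
  3: ids {1, 2, 6, 9} → ROUND(AVG(m.credits), 2)=4.5
  4: ids {5, 7, 8} → ROUND(AVG(m.credits), 2)=3.67

Nora | 4 ; Uma | 4.5 ; Raj | 3.67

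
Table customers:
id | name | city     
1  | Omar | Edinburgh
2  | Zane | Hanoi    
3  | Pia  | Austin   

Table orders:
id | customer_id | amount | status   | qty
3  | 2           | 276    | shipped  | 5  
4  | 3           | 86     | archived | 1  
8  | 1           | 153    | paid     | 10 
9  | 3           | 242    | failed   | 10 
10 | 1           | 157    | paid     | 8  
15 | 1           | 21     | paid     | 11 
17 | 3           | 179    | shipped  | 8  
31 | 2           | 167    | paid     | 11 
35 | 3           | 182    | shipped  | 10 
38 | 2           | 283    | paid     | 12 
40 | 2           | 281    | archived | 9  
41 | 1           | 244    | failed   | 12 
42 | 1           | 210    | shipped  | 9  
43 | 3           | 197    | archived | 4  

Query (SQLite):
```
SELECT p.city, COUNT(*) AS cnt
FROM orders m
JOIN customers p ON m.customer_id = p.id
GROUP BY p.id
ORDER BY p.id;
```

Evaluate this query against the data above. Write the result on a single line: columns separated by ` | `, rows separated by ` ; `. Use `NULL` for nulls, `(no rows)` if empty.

Join each orders row to its customers via customer_id.
Group joined rows by customers.id; compute COUNT(*) per group.
  1: ids {8, 10, 15, 41, 42} → COUNT(*)=5
  2: ids {3, 31, 38, 40} → COUNT(*)=4
  3: ids {4, 9, 17, 35, 43} → COUNT(*)=5

Edinburgh | 5 ; Hanoi | 4 ; Austin | 5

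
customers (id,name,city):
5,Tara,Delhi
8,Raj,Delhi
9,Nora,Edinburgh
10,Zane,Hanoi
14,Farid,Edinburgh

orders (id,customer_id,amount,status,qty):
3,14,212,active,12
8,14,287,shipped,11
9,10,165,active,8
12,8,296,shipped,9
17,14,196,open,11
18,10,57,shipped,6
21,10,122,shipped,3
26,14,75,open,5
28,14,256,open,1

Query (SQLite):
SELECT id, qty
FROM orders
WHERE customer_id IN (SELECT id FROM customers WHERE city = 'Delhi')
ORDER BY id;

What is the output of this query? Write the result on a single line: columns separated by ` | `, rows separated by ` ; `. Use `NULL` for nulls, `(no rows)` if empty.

12 | 9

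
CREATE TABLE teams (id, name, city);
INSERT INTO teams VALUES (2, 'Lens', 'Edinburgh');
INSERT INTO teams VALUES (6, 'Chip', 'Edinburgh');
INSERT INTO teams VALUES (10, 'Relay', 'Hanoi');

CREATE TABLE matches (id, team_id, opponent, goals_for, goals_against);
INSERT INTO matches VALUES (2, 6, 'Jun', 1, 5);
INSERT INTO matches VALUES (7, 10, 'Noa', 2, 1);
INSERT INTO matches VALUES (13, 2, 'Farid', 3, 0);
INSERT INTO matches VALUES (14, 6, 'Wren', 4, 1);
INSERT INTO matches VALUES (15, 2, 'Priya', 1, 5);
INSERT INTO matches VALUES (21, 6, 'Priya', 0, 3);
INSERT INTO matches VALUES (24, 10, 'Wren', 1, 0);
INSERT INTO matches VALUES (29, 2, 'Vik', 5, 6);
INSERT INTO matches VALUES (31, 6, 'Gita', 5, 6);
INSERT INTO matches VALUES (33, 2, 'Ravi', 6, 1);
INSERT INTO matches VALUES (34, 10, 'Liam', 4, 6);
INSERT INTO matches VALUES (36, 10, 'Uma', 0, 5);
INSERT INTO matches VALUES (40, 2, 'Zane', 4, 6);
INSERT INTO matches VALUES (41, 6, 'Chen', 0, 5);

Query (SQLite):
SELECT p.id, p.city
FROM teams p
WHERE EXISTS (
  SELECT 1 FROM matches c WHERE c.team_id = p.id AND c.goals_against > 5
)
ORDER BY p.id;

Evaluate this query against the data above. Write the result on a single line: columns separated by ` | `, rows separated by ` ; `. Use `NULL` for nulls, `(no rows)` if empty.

2 | Edinburgh ; 6 | Edinburgh ; 10 | Hanoi

For each teams row, check whether any matches with matching team_id has goals_against > 5.
Keep rows where that is true.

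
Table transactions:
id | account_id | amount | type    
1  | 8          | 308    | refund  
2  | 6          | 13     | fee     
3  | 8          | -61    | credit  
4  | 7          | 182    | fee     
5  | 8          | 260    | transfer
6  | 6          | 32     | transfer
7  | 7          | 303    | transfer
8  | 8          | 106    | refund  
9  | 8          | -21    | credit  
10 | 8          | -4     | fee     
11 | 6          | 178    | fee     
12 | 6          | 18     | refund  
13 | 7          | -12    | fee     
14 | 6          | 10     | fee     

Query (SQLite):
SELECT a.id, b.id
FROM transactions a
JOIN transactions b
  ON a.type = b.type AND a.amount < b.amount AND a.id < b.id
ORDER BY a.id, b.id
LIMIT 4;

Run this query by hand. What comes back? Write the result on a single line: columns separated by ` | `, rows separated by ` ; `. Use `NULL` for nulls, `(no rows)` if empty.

Pairs (a,b) with same type, a.amount < b.amount, a.id < b.id.
type groups: credit:{3,9} fee:{2,4,10,11,13,14} refund:{1,8,12} transfer:{5,6,7}
Ordered by (a.id, b.id); first 4.

2 | 4 ; 2 | 11 ; 3 | 9 ; 5 | 7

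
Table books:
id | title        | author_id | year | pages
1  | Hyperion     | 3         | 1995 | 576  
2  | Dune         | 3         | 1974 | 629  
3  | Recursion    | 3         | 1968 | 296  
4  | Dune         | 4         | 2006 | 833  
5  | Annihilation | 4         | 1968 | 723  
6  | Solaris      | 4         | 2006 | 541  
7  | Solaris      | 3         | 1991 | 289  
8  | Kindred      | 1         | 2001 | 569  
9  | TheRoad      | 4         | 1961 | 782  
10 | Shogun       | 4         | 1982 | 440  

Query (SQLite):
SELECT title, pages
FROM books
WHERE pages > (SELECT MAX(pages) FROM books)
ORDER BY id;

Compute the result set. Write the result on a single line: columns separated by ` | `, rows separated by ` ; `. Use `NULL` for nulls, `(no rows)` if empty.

(no rows)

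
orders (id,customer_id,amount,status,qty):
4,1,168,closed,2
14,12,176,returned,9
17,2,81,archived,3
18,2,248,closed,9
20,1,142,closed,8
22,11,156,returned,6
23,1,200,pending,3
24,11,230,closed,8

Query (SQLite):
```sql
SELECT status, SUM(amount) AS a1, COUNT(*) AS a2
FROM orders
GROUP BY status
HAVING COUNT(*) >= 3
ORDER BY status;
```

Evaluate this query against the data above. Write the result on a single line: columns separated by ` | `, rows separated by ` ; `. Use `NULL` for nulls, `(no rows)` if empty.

Group orders by status.
Per group compute: SUM(amount), COUNT(*).
HAVING: drop groups with fewer than 3 rows.
  archived: ids {17} → SUM(amount)=81, COUNT(*)=1
  closed: ids {4, 18, 20, 24} → SUM(amount)=788, COUNT(*)=4
  pending: ids {23} → SUM(amount)=200, COUNT(*)=1
  returned: ids {14, 22} → SUM(amount)=332, COUNT(*)=2

closed | 788 | 4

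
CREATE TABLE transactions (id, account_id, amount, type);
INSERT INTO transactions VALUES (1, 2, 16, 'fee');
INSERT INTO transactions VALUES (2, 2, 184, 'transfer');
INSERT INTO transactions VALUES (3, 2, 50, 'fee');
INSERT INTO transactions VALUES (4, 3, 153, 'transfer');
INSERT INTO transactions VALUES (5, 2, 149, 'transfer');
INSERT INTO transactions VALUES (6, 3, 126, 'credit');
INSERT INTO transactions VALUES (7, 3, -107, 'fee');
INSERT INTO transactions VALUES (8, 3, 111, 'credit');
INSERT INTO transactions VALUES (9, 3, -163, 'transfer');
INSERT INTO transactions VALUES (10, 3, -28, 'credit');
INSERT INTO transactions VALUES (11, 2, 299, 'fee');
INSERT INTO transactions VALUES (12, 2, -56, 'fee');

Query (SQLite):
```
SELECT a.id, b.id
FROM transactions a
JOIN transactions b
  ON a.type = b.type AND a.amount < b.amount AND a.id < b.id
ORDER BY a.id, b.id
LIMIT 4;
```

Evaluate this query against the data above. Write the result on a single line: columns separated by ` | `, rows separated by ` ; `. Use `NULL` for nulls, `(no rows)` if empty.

Pairs (a,b) with same type, a.amount < b.amount, a.id < b.id.
type groups: credit:{6,8,10} fee:{1,3,7,11,12} transfer:{2,4,5,9}
Ordered by (a.id, b.id); first 4.

1 | 3 ; 1 | 11 ; 3 | 11 ; 7 | 11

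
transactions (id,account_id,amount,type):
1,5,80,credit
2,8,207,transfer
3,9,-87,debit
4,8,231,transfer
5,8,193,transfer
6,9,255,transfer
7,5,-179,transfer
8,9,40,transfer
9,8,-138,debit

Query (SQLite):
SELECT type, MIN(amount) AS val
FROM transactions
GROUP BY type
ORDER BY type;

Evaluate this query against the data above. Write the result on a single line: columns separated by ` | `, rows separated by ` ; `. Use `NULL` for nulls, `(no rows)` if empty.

Partition transactions by type; compute MIN(amount) within each group.
  credit: ids {1} → MIN(amount)=80
  debit: ids {3, 9} → MIN(amount)=-138
  transfer: ids {2, 4, 5, 6, 7, 8} → MIN(amount)=-179

credit | 80 ; debit | -138 ; transfer | -179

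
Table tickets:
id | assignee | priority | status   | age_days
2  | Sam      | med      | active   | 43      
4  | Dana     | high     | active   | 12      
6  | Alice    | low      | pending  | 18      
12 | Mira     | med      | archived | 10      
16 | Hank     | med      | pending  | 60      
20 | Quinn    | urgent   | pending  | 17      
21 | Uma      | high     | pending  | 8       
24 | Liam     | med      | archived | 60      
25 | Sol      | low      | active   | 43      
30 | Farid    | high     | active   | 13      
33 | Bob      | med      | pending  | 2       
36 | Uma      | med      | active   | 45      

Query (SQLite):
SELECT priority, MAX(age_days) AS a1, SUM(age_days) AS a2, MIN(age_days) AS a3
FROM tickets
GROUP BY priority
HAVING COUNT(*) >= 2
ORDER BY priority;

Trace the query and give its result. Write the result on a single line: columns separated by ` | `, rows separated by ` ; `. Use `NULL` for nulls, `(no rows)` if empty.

high | 13 | 33 | 8 ; low | 43 | 61 | 18 ; med | 60 | 220 | 2

Group tickets by priority.
Per group compute: MAX(age_days), SUM(age_days), MIN(age_days).
HAVING: drop groups with fewer than 2 rows.
  high: ids {4, 21, 30} → MAX(age_days)=13, SUM(age_days)=33, MIN(age_days)=8
  low: ids {6, 25} → MAX(age_days)=43, SUM(age_days)=61, MIN(age_days)=18
  med: ids {2, 12, 16, 24, 33, 36} → MAX(age_days)=60, SUM(age_days)=220, MIN(age_days)=2
  urgent: ids {20} → MAX(age_days)=17, SUM(age_days)=17, MIN(age_days)=17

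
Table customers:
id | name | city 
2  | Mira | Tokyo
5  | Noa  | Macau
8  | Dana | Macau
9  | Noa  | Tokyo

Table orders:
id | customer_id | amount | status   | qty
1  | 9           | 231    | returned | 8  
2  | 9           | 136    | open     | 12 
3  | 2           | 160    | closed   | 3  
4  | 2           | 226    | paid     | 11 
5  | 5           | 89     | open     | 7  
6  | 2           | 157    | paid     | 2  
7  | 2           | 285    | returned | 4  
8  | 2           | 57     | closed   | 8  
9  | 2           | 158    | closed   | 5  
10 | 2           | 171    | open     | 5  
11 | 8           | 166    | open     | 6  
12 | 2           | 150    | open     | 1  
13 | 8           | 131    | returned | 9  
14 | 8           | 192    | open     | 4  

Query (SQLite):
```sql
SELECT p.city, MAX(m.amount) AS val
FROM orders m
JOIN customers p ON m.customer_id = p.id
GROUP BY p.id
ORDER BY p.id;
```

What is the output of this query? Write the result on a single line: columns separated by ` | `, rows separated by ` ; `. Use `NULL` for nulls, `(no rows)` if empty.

Join each orders row to its customers via customer_id.
Group joined rows by customers.id; compute MAX(m.amount) per group.
  2: ids {3, 4, 6, 7, 8, 9, 10, 12} → MAX(m.amount)=285
  5: ids {5} → MAX(m.amount)=89
  8: ids {11, 13, 14} → MAX(m.amount)=192
  9: ids {1, 2} → MAX(m.amount)=231

Tokyo | 285 ; Macau | 89 ; Macau | 192 ; Tokyo | 231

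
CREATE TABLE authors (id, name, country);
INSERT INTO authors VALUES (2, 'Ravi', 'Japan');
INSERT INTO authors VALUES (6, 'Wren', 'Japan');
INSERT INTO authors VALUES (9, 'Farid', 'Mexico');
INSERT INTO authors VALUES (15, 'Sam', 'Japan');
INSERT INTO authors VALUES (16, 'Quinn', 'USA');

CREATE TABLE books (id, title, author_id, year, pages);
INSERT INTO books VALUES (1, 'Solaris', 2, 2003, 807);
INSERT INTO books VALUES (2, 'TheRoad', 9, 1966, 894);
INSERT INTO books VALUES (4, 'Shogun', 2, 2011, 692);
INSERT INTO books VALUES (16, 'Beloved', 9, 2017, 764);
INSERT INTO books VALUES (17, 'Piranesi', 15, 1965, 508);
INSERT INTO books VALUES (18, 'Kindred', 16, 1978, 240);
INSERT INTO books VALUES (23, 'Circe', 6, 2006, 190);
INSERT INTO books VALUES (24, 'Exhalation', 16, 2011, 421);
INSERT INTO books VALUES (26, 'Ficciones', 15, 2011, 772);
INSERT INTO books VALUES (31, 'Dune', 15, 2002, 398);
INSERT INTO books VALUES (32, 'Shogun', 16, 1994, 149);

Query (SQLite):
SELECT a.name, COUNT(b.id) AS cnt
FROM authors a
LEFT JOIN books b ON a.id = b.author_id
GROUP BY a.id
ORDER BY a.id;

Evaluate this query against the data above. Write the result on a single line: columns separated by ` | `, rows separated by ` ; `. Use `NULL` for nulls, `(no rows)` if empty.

LEFT JOIN keeps every authors row; unmatched ones get NULL for books columns.
Group by authors.id and compute COUNT(b.id). COUNT(col) of an all-NULL group is 0.
  2: ids {1, 4} → COUNT(b.id)=2
  6: ids {23} → COUNT(b.id)=1
  9: ids {2, 16} → COUNT(b.id)=2
  15: ids {17, 26, 31} → COUNT(b.id)=3
  16: ids {18, 24, 32} → COUNT(b.id)=3

Ravi | 2 ; Wren | 1 ; Farid | 2 ; Sam | 3 ; Quinn | 3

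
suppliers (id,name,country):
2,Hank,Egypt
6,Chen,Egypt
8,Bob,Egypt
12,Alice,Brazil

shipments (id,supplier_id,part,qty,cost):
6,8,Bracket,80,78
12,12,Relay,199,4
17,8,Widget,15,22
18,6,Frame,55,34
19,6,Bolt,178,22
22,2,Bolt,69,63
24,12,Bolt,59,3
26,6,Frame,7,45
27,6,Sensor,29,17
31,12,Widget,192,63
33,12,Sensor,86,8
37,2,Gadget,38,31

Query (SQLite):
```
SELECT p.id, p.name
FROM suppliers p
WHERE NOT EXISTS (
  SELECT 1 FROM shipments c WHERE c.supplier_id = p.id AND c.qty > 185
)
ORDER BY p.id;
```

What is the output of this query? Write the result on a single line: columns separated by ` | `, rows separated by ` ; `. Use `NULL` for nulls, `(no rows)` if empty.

2 | Hank ; 6 | Chen ; 8 | Bob

For each suppliers row, check whether any shipments with matching supplier_id has qty > 185.
Keep rows where that is false.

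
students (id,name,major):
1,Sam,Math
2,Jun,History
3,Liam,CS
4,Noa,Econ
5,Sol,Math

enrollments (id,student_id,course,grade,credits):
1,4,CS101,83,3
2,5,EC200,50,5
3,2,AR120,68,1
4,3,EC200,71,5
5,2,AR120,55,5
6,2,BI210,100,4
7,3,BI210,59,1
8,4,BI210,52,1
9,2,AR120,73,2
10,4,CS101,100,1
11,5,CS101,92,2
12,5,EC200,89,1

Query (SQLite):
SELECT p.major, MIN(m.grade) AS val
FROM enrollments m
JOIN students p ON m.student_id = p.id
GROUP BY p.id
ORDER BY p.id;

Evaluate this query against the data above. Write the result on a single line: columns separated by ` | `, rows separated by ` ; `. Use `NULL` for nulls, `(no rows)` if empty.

Join each enrollments row to its students via student_id.
Group joined rows by students.id; compute MIN(m.grade) per group.
  2: ids {3, 5, 6, 9} → MIN(m.grade)=55
  3: ids {4, 7} → MIN(m.grade)=59
  4: ids {1, 8, 10} → MIN(m.grade)=52
  5: ids {2, 11, 12} → MIN(m.grade)=50

History | 55 ; CS | 59 ; Econ | 52 ; Math | 50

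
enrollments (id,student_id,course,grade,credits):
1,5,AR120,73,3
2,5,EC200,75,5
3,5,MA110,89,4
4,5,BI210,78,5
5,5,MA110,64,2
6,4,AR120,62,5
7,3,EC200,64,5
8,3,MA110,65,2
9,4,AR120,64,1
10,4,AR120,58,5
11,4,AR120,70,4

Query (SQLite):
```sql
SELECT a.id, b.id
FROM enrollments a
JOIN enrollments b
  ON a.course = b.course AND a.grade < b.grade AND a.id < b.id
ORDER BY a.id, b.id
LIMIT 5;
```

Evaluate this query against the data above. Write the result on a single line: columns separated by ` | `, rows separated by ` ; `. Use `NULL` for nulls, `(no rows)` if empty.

Pairs (a,b) with same course, a.grade < b.grade, a.id < b.id.
course groups: AR120:{1,6,9,10,11} BI210:{4} EC200:{2,7} MA110:{3,5,8}
Ordered by (a.id, b.id); first 5.

5 | 8 ; 6 | 9 ; 6 | 11 ; 9 | 11 ; 10 | 11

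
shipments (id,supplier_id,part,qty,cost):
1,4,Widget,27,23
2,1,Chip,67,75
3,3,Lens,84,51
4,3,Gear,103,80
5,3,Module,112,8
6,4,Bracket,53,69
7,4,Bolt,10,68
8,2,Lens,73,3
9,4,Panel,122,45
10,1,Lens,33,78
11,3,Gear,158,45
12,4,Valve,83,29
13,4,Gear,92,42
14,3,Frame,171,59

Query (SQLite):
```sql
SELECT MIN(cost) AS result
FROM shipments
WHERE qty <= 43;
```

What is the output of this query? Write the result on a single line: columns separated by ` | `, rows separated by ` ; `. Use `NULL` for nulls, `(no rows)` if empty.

23

Rows where qty <= 43 → cost values: [23, 68, 78].
MIN of non-NULL values = 23.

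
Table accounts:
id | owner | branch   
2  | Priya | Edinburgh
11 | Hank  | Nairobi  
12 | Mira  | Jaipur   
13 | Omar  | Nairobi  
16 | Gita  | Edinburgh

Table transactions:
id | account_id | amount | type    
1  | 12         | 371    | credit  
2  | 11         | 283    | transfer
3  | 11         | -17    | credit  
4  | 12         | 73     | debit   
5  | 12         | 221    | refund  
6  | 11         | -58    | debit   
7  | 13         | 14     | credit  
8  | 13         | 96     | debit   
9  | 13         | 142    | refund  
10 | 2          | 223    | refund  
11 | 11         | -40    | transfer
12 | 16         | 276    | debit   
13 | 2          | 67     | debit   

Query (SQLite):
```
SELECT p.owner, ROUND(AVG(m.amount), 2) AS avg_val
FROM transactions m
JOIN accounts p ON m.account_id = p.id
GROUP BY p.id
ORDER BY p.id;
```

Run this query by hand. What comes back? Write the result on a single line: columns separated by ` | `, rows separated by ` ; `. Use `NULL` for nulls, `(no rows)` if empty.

Priya | 145 ; Hank | 42 ; Mira | 221.67 ; Omar | 84 ; Gita | 276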